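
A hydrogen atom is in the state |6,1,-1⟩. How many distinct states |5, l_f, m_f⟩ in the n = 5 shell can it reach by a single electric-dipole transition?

E1 requires Δl = ±1, so l_f ∈ {0, 2}; with 0 ≤ l_f ≤ n_f−1 = 4, the allowed l_f values are {0, 2}.
For l_f = 0: m_f ∈ {m_i−1, m_i, m_i+1} ∩ [−0, 0] = {0} → 1 state.
For l_f = 2: m_f ∈ {m_i−1, m_i, m_i+1} ∩ [−2, 2] = {-2, -1, 0} → 3 states.
Total: 4.

4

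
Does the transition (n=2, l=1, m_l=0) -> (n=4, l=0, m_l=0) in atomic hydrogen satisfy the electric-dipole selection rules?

allowed

Δl = 0 − 1 = -1; the E1 rule Δl = ±1 is ✓.
Δm_l = 0 − (0) = +0. E1 requires Δm_l = 0, ±1: ✓.
All E1 selection rules are satisfied.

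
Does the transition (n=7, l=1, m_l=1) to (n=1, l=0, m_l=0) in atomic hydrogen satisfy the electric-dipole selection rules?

Δl = 0 − 1 = -1; the E1 rule Δl = ±1 is ✓.
Δm_l = 0 − (1) = -1. E1 requires Δm_l = 0, ±1: ✓.
All E1 selection rules are satisfied.

allowed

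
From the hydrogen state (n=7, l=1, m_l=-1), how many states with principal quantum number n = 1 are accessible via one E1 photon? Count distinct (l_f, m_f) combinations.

E1 requires Δl = ±1, so l_f ∈ {0, 2}; with 0 ≤ l_f ≤ n_f−1 = 0, the allowed l_f values are {0}.
For l_f = 0: m_f ∈ {m_i−1, m_i, m_i+1} ∩ [−0, 0] = {0} → 1 state.
Total: 1.

1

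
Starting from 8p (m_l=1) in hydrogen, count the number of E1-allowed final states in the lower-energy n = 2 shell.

1

E1 requires Δl = ±1, so l_f ∈ {0, 2}; with 0 ≤ l_f ≤ n_f−1 = 1, the allowed l_f values are {0}.
For l_f = 0: m_f ∈ {m_i−1, m_i, m_i+1} ∩ [−0, 0] = {0} → 1 state.
Total: 1.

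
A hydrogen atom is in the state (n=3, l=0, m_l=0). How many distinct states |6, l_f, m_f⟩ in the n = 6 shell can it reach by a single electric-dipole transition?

E1 requires Δl = ±1, so l_f ∈ {-1, 1}; with 0 ≤ l_f ≤ n_f−1 = 5, the allowed l_f values are {1}.
For l_f = 1: m_f ∈ {m_i−1, m_i, m_i+1} ∩ [−1, 1] = {-1, 0, 1} → 3 states.
Total: 3.

3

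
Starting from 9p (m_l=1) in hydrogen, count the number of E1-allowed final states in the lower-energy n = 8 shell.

4

E1 requires Δl = ±1, so l_f ∈ {0, 2}; with 0 ≤ l_f ≤ n_f−1 = 7, the allowed l_f values are {0, 2}.
For l_f = 0: m_f ∈ {m_i−1, m_i, m_i+1} ∩ [−0, 0] = {0} → 1 state.
For l_f = 2: m_f ∈ {m_i−1, m_i, m_i+1} ∩ [−2, 2] = {0, 1, 2} → 3 states.
Total: 4.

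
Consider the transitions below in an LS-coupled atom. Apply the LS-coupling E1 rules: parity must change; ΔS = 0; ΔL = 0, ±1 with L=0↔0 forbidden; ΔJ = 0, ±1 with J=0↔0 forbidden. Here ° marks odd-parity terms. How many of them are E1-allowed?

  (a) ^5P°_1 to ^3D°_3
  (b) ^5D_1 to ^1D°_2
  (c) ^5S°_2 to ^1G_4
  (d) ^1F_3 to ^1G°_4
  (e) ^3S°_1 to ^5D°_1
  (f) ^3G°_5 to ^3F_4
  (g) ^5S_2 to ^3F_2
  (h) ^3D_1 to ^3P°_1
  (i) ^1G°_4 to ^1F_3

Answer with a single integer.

4

(a) forbidden (parity, ΔS, ΔJ fail)
(b) forbidden (ΔS fails)
(c) forbidden (ΔS, ΔL, ΔJ fail)
(d) allowed
(e) forbidden (parity, ΔS, ΔL fail)
(f) allowed
(g) forbidden (parity, ΔS, ΔL fail)
(h) allowed
(i) allowed
Total allowed: 4 of 9.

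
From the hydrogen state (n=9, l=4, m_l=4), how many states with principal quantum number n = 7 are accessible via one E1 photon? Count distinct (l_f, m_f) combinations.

4

E1 requires Δl = ±1, so l_f ∈ {3, 5}; with 0 ≤ l_f ≤ n_f−1 = 6, the allowed l_f values are {3, 5}.
For l_f = 3: m_f ∈ {m_i−1, m_i, m_i+1} ∩ [−3, 3] = {3} → 1 state.
For l_f = 5: m_f ∈ {m_i−1, m_i, m_i+1} ∩ [−5, 5] = {3, 4, 5} → 3 states.
Total: 4.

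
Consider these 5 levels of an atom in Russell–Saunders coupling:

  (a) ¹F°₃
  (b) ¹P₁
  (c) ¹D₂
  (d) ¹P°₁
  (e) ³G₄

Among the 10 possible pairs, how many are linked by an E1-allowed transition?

3

(a)–(b): forbidden (ΔL, ΔJ).
(a)–(c): allowed.
(a)–(d): forbidden (parity, ΔL, ΔJ).
(a)–(e): forbidden (ΔS).
(b)–(c): forbidden (parity).
(b)–(d): allowed.
(b)–(e): forbidden (parity, ΔS, ΔL, ΔJ).
(c)–(d): allowed.
(c)–(e): forbidden (parity, ΔS, ΔL, ΔJ).
(d)–(e): forbidden (ΔS, ΔL, ΔJ).
Allowed pairs: 3 of 10.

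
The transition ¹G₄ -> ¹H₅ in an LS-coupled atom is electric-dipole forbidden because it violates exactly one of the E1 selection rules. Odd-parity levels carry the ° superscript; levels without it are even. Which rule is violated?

parity

Parity must change: even → even — violated.
ΔS = 0: S: 0 → 0 — satisfied.
ΔL = 0, ±1 (not L=0↔0): L: 4 → 5, ΔL = +1 — satisfied.
ΔJ = 0, ±1 (not J=0↔0): J: 4 → 5, ΔJ = +1 — satisfied.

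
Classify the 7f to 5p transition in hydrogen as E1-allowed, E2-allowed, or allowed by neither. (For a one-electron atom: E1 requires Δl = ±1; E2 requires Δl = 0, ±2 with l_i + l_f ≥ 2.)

Δl = 1 − 3 = -2; l_i + l_f = 4.
E1 (Δl = ±1): not satisfied.
E2 (Δl = 0,±2, l_i+l_f ≥ 2): satisfied.

E2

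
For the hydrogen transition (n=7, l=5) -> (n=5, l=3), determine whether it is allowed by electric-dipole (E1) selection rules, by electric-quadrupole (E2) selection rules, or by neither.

E2

Δl = 3 − 5 = -2; l_i + l_f = 8.
E1 (Δl = ±1): not satisfied.
E2 (Δl = 0,±2, l_i+l_f ≥ 2): satisfied.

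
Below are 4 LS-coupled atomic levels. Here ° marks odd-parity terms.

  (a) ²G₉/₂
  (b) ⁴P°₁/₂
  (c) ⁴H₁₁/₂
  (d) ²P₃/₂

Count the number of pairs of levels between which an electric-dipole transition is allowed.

(a)–(b): forbidden (ΔS, ΔL, ΔJ).
(a)–(c): forbidden (parity, ΔS).
(a)–(d): forbidden (parity, ΔL, ΔJ).
(b)–(c): forbidden (ΔL, ΔJ).
(b)–(d): forbidden (ΔS).
(c)–(d): forbidden (parity, ΔS, ΔL, ΔJ).
Allowed pairs: 0 of 6.

0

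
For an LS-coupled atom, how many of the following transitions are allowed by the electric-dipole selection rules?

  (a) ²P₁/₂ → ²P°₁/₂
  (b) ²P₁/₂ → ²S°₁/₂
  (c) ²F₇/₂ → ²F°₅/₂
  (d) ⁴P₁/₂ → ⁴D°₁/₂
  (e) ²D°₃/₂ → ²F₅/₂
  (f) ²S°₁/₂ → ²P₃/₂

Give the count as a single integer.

6

(a) allowed
(b) allowed
(c) allowed
(d) allowed
(e) allowed
(f) allowed
Total allowed: 6 of 6.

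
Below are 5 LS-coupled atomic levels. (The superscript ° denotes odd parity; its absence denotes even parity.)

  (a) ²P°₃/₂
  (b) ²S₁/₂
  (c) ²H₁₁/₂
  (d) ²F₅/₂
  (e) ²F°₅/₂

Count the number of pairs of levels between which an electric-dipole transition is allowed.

2

(a)–(b): allowed.
(a)–(c): forbidden (ΔL, ΔJ).
(a)–(d): forbidden (ΔL).
(a)–(e): forbidden (parity, ΔL).
(b)–(c): forbidden (parity, ΔL, ΔJ).
(b)–(d): forbidden (parity, ΔL, ΔJ).
(b)–(e): forbidden (ΔL, ΔJ).
(c)–(d): forbidden (parity, ΔL, ΔJ).
(c)–(e): forbidden (ΔL, ΔJ).
(d)–(e): allowed.
Allowed pairs: 2 of 10.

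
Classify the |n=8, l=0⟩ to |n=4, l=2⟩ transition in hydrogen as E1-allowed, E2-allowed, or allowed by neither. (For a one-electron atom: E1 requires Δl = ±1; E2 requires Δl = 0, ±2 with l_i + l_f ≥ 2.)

E2

Δl = 2 − 0 = +2; l_i + l_f = 2.
E1 (Δl = ±1): not satisfied.
E2 (Δl = 0,±2, l_i+l_f ≥ 2): satisfied.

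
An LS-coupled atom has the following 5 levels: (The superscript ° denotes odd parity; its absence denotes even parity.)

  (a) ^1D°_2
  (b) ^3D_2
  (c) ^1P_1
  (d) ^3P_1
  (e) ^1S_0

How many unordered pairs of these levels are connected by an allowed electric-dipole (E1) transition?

(a)–(b): forbidden (ΔS).
(a)–(c): allowed.
(a)–(d): forbidden (ΔS).
(a)–(e): forbidden (ΔL, ΔJ).
(b)–(c): forbidden (parity, ΔS).
(b)–(d): forbidden (parity).
(b)–(e): forbidden (parity, ΔS, ΔL, ΔJ).
(c)–(d): forbidden (parity, ΔS).
(c)–(e): forbidden (parity).
(d)–(e): forbidden (parity, ΔS).
Allowed pairs: 1 of 10.

1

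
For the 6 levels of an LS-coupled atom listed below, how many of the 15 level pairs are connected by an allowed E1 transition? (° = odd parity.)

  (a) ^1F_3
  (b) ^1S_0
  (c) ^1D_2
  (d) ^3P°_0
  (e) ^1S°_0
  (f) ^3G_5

(a)–(b): forbidden (parity, ΔL, ΔJ).
(a)–(c): forbidden (parity).
(a)–(d): forbidden (ΔS, ΔL, ΔJ).
(a)–(e): forbidden (ΔL, ΔJ).
(a)–(f): forbidden (parity, ΔS, ΔJ).
(b)–(c): forbidden (parity, ΔL, ΔJ).
(b)–(d): forbidden (ΔS, ΔJ).
(b)–(e): forbidden (ΔL, ΔJ).
(b)–(f): forbidden (parity, ΔS, ΔL, ΔJ).
(c)–(d): forbidden (ΔS, ΔJ).
(c)–(e): forbidden (ΔL, ΔJ).
(c)–(f): forbidden (parity, ΔS, ΔL, ΔJ).
(d)–(e): forbidden (parity, ΔS, ΔJ).
(d)–(f): forbidden (ΔL, ΔJ).
(e)–(f): forbidden (ΔS, ΔL, ΔJ).
Allowed pairs: 0 of 15.

0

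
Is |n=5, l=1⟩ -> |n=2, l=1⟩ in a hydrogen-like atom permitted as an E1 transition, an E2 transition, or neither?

Δl = 1 − 1 = +0; l_i + l_f = 2.
E1 (Δl = ±1): not satisfied.
E2 (Δl = 0,±2, l_i+l_f ≥ 2): satisfied.

E2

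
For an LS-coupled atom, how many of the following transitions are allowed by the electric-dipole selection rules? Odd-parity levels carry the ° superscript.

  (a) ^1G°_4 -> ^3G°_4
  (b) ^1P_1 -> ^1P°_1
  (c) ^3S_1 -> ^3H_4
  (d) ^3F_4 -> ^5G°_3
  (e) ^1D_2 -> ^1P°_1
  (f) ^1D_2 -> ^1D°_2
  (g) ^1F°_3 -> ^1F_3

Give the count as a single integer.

(a) forbidden (parity, ΔS fail)
(b) allowed
(c) forbidden (parity, ΔL, ΔJ fail)
(d) forbidden (ΔS fails)
(e) allowed
(f) allowed
(g) allowed
Total allowed: 4 of 7.

4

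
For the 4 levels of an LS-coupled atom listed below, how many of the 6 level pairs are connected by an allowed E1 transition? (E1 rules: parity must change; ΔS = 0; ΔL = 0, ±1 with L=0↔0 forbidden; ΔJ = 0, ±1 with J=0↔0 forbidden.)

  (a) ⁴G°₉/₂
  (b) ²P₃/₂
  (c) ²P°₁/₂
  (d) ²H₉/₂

1

(a)–(b): forbidden (ΔS, ΔL, ΔJ).
(a)–(c): forbidden (parity, ΔS, ΔL, ΔJ).
(a)–(d): forbidden (ΔS).
(b)–(c): allowed.
(b)–(d): forbidden (parity, ΔL, ΔJ).
(c)–(d): forbidden (ΔL, ΔJ).
Allowed pairs: 1 of 6.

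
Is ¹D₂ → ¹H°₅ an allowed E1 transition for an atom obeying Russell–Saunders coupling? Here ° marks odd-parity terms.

Reading off the term symbols: S 0→0, L 2→5, J 2→5, parity even→odd.
Parity must change: even → odd — ✓.
ΔS = 0: S: 0 → 0 — ✓.
ΔL = 0, ±1 (not L=0↔0): L: 2 → 5, ΔL = +3 — ✗.
ΔJ = 0, ±1 (not J=0↔0): J: 2 → 5, ΔJ = +3 — ✗.
Rule(s) violated: ΔL, ΔJ.

forbidden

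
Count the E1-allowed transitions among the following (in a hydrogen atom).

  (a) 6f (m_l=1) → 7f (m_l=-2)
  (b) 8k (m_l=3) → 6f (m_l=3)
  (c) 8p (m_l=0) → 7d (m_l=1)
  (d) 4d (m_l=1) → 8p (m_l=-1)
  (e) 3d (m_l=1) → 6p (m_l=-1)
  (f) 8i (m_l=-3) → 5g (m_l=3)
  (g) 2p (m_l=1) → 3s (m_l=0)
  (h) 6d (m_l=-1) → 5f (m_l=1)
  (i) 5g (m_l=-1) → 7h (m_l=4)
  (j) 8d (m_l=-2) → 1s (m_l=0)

(a) forbidden — Δl = +0 (E1 requires Δl = ±1); Δm_l = -3 (E1 requires Δm_l = 0, ±1)
(b) forbidden — Δl = -4 (E1 requires Δl = ±1)
(c) allowed
(d) forbidden — Δm_l = -2 (E1 requires Δm_l = 0, ±1)
(e) forbidden — Δm_l = -2 (E1 requires Δm_l = 0, ±1)
(f) forbidden — Δl = -2 (E1 requires Δl = ±1); Δm_l = +6 (E1 requires Δm_l = 0, ±1)
(g) allowed
(h) forbidden — Δm_l = +2 (E1 requires Δm_l = 0, ±1)
(i) forbidden — Δm_l = +5 (E1 requires Δm_l = 0, ±1)
(j) forbidden — Δl = -2 (E1 requires Δl = ±1); Δm_l = +2 (E1 requires Δm_l = 0, ±1)
Total allowed: 2 of 10.

2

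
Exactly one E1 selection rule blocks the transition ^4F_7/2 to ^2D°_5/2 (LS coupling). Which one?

the ΔS = 0 rule

ΔL = 0, ±1 (not L=0↔0): L: 3 → 2, ΔL = -1 — satisfied.
ΔJ = 0, ±1 (not J=0↔0): J: 7/2 → 5/2, ΔJ = -1 — satisfied.
Parity must change: even → odd — satisfied.
ΔS = 0: S: 3/2 → 1/2 — violated.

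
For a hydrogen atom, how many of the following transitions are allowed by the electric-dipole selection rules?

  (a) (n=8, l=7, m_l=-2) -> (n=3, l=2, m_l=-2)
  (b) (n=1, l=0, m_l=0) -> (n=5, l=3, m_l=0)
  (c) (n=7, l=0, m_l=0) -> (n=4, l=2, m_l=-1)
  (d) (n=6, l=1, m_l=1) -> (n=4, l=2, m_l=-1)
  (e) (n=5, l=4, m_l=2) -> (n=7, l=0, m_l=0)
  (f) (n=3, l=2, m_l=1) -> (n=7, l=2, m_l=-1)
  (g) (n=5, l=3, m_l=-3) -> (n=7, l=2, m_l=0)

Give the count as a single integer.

(a) forbidden — Δl = -5 (E1 requires Δl = ±1)
(b) forbidden — Δl = +3 (E1 requires Δl = ±1)
(c) forbidden — Δl = +2 (E1 requires Δl = ±1)
(d) forbidden — Δm_l = -2 (E1 requires Δm_l = 0, ±1)
(e) forbidden — Δl = -4 (E1 requires Δl = ±1); Δm_l = -2 (E1 requires Δm_l = 0, ±1)
(f) forbidden — Δl = +0 (E1 requires Δl = ±1); Δm_l = -2 (E1 requires Δm_l = 0, ±1)
(g) forbidden — Δm_l = +3 (E1 requires Δm_l = 0, ±1)
Total allowed: 0 of 7.

0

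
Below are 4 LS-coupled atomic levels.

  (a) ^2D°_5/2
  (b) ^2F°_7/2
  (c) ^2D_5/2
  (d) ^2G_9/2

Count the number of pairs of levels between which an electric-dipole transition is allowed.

3

(a)–(b): forbidden (parity).
(a)–(c): allowed.
(a)–(d): forbidden (ΔL, ΔJ).
(b)–(c): allowed.
(b)–(d): allowed.
(c)–(d): forbidden (parity, ΔL, ΔJ).
Allowed pairs: 3 of 6.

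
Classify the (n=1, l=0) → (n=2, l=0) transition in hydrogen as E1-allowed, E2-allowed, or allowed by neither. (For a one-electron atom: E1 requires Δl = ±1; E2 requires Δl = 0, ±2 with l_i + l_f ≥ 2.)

neither

Δl = 0 − 0 = +0; l_i + l_f = 0.
E1 (Δl = ±1): not satisfied.
E2 (Δl = 0,±2, l_i+l_f ≥ 2): not satisfied.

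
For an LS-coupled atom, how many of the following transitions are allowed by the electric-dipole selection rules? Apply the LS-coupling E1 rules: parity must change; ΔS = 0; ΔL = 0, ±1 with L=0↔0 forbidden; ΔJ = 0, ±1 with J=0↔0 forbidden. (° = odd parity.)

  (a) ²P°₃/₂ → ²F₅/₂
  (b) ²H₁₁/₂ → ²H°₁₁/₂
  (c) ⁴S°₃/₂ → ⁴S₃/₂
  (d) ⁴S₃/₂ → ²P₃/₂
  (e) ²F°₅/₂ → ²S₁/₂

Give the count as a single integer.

1

(a) forbidden (ΔL fails)
(b) allowed
(c) forbidden (ΔL fails)
(d) forbidden (parity, ΔS fail)
(e) forbidden (ΔL, ΔJ fail)
Total allowed: 1 of 5.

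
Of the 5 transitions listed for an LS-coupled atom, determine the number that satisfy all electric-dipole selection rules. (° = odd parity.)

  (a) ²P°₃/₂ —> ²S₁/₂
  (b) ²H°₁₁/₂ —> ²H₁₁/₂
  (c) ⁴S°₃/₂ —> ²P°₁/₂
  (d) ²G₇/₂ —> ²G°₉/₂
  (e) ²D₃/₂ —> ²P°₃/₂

(a) allowed
(b) allowed
(c) forbidden (parity, ΔS fail)
(d) allowed
(e) allowed
Total allowed: 4 of 5.

4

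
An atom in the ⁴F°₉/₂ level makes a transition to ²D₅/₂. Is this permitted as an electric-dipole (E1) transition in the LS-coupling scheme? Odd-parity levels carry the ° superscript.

Initial level: S=3/2, L=3, J=9/2, parity odd. Final level: S=1/2, L=2, J=5/2, parity even.
Parity must change: odd → even — ✓.
ΔL = 0, ±1 (not L=0↔0): L: 3 → 2, ΔL = -1 — ✓.
ΔS = 0: S: 3/2 → 1/2 — ✗.
ΔJ = 0, ±1 (not J=0↔0): J: 9/2 → 5/2, ΔJ = -2 — ✗.
Rule(s) violated: ΔS, ΔJ.

forbidden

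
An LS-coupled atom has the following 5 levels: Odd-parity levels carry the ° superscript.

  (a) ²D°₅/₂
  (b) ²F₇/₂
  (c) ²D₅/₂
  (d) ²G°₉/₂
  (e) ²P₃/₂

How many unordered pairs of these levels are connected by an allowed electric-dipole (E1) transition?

(a)–(b): allowed.
(a)–(c): allowed.
(a)–(d): forbidden (parity, ΔL, ΔJ).
(a)–(e): allowed.
(b)–(c): forbidden (parity).
(b)–(d): allowed.
(b)–(e): forbidden (parity, ΔL, ΔJ).
(c)–(d): forbidden (ΔL, ΔJ).
(c)–(e): forbidden (parity).
(d)–(e): forbidden (ΔL, ΔJ).
Allowed pairs: 4 of 10.

4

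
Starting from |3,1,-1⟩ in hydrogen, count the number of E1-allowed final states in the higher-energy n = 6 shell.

E1 requires Δl = ±1, so l_f ∈ {0, 2}; with 0 ≤ l_f ≤ n_f−1 = 5, the allowed l_f values are {0, 2}.
For l_f = 0: m_f ∈ {m_i−1, m_i, m_i+1} ∩ [−0, 0] = {0} → 1 state.
For l_f = 2: m_f ∈ {m_i−1, m_i, m_i+1} ∩ [−2, 2] = {-2, -1, 0} → 3 states.
Total: 4.

4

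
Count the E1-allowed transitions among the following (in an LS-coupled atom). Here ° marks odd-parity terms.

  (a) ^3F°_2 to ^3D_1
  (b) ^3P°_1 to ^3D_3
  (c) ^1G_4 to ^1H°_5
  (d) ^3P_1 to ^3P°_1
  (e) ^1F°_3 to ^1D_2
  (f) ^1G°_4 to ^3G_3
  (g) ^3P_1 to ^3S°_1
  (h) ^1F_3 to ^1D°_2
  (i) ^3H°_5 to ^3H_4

7

(a) allowed
(b) forbidden (ΔJ fails)
(c) allowed
(d) allowed
(e) allowed
(f) forbidden (ΔS fails)
(g) allowed
(h) allowed
(i) allowed
Total allowed: 7 of 9.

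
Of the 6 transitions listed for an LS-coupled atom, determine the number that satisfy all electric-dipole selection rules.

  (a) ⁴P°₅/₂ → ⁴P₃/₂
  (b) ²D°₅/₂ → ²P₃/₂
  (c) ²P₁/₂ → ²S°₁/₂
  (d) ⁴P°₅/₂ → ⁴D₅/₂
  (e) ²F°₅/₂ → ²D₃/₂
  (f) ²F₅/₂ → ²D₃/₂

5

(a) allowed
(b) allowed
(c) allowed
(d) allowed
(e) allowed
(f) forbidden (parity fails)
Total allowed: 5 of 6.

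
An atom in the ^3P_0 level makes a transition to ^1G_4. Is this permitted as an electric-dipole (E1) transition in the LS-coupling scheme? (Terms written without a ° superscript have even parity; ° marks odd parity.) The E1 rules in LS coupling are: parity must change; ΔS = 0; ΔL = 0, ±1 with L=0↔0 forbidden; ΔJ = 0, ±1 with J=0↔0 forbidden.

Parity must change: even → even — fails.
ΔS = 0: S: 1 → 0 — fails.
ΔL = 0, ±1 (not L=0↔0): L: 1 → 4, ΔL = +3 — fails.
ΔJ = 0, ±1 (not J=0↔0): J: 0 → 4, ΔJ = +4 — fails.
Rule(s) violated: parity, ΔS, ΔL, ΔJ.

forbidden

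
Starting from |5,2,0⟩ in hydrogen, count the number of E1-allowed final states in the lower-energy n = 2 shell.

3

E1 requires Δl = ±1, so l_f ∈ {1, 3}; with 0 ≤ l_f ≤ n_f−1 = 1, the allowed l_f values are {1}.
For l_f = 1: m_f ∈ {m_i−1, m_i, m_i+1} ∩ [−1, 1] = {-1, 0, 1} → 3 states.
Total: 3.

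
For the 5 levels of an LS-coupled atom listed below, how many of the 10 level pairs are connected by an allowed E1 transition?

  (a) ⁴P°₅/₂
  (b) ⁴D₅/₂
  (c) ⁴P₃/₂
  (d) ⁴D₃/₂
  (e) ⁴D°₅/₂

6

(a)–(b): allowed.
(a)–(c): allowed.
(a)–(d): allowed.
(a)–(e): forbidden (parity).
(b)–(c): forbidden (parity).
(b)–(d): forbidden (parity).
(b)–(e): allowed.
(c)–(d): forbidden (parity).
(c)–(e): allowed.
(d)–(e): allowed.
Allowed pairs: 6 of 10.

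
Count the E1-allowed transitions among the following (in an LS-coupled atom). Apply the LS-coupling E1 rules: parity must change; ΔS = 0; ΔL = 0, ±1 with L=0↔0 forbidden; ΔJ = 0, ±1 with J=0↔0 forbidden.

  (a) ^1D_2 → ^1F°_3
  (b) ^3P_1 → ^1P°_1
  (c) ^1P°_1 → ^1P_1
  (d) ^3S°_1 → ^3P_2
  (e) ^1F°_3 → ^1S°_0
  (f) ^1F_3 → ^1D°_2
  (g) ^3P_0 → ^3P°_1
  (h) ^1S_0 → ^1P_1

5

(a) allowed
(b) forbidden (ΔS fails)
(c) allowed
(d) allowed
(e) forbidden (parity, ΔL, ΔJ fail)
(f) allowed
(g) allowed
(h) forbidden (parity fails)
Total allowed: 5 of 8.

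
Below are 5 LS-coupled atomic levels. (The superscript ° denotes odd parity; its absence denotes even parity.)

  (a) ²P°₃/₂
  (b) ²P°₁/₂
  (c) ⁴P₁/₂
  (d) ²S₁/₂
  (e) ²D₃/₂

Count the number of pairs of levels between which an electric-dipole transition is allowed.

(a)–(b): forbidden (parity).
(a)–(c): forbidden (ΔS).
(a)–(d): allowed.
(a)–(e): allowed.
(b)–(c): forbidden (ΔS).
(b)–(d): allowed.
(b)–(e): allowed.
(c)–(d): forbidden (parity, ΔS).
(c)–(e): forbidden (parity, ΔS).
(d)–(e): forbidden (parity, ΔL).
Allowed pairs: 4 of 10.

4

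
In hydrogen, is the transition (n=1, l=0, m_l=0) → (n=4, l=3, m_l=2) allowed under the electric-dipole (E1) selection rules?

forbidden

Δl = 3 − 0 = +3; the E1 rule Δl = ±1 is fails.
m_l: 0 → 2 (Δm_l = +2). |Δm_l| ≤ 1 fails.
The transition is electric-dipole forbidden.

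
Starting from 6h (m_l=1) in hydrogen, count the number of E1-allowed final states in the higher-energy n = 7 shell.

6

E1 requires Δl = ±1, so l_f ∈ {4, 6}; with 0 ≤ l_f ≤ n_f−1 = 6, the allowed l_f values are {4, 6}.
For l_f = 4: m_f ∈ {m_i−1, m_i, m_i+1} ∩ [−4, 4] = {0, 1, 2} → 3 states.
For l_f = 6: m_f ∈ {m_i−1, m_i, m_i+1} ∩ [−6, 6] = {0, 1, 2} → 3 states.
Total: 6.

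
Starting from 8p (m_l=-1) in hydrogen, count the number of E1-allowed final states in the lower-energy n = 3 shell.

4

E1 requires Δl = ±1, so l_f ∈ {0, 2}; with 0 ≤ l_f ≤ n_f−1 = 2, the allowed l_f values are {0, 2}.
For l_f = 0: m_f ∈ {m_i−1, m_i, m_i+1} ∩ [−0, 0] = {0} → 1 state.
For l_f = 2: m_f ∈ {m_i−1, m_i, m_i+1} ∩ [−2, 2] = {-2, -1, 0} → 3 states.
Total: 4.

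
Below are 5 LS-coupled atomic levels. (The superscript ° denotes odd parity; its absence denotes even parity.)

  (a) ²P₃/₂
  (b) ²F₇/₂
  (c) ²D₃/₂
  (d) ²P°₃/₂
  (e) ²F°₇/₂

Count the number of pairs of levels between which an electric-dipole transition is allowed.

3

(a)–(b): forbidden (parity, ΔL, ΔJ).
(a)–(c): forbidden (parity).
(a)–(d): allowed.
(a)–(e): forbidden (ΔL, ΔJ).
(b)–(c): forbidden (parity, ΔJ).
(b)–(d): forbidden (ΔL, ΔJ).
(b)–(e): allowed.
(c)–(d): allowed.
(c)–(e): forbidden (ΔJ).
(d)–(e): forbidden (parity, ΔL, ΔJ).
Allowed pairs: 3 of 10.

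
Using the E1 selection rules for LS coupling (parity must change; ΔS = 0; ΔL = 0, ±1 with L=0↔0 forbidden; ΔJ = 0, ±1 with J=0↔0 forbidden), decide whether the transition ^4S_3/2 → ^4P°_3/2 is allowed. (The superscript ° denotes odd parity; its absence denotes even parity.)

Initial level: S=3/2, L=0, J=3/2, parity even. Final level: S=3/2, L=1, J=3/2, parity odd.
ΔS = 0: S: 3/2 → 3/2 — ok.
Parity must change: even → odd — ok.
ΔL = 0, ±1 (not L=0↔0): L: 0 → 1, ΔL = +1 — ok.
ΔJ = 0, ±1 (not J=0↔0): J: 3/2 → 3/2, ΔJ = +0 — ok.
All four E1 rules are satisfied.

allowed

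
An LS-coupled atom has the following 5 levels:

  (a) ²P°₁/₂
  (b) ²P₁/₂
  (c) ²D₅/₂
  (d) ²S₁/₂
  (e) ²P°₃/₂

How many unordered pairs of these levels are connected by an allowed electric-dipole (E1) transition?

(a)–(b): allowed.
(a)–(c): forbidden (ΔJ).
(a)–(d): allowed.
(a)–(e): forbidden (parity).
(b)–(c): forbidden (parity, ΔJ).
(b)–(d): forbidden (parity).
(b)–(e): allowed.
(c)–(d): forbidden (parity, ΔL, ΔJ).
(c)–(e): allowed.
(d)–(e): allowed.
Allowed pairs: 5 of 10.

5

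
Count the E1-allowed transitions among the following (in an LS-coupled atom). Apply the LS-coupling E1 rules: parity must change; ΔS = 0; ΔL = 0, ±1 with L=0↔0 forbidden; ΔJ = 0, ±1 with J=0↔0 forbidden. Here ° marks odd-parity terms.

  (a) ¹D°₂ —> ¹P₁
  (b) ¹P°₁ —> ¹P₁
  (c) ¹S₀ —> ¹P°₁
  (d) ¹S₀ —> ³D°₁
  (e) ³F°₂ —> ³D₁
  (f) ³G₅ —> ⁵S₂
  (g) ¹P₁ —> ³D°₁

(a) allowed
(b) allowed
(c) allowed
(d) forbidden (ΔS, ΔL fail)
(e) allowed
(f) forbidden (parity, ΔS, ΔL, ΔJ fail)
(g) forbidden (ΔS fails)
Total allowed: 4 of 7.

4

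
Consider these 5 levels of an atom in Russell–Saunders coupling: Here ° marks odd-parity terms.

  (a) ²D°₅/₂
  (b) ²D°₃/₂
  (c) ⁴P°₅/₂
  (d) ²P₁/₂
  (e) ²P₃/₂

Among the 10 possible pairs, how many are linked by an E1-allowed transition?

(a)–(b): forbidden (parity).
(a)–(c): forbidden (parity, ΔS).
(a)–(d): forbidden (ΔJ).
(a)–(e): allowed.
(b)–(c): forbidden (parity, ΔS).
(b)–(d): allowed.
(b)–(e): allowed.
(c)–(d): forbidden (ΔS, ΔJ).
(c)–(e): forbidden (ΔS).
(d)–(e): forbidden (parity).
Allowed pairs: 3 of 10.

3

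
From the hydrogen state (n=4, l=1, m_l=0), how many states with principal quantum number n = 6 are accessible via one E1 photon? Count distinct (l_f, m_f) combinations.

E1 requires Δl = ±1, so l_f ∈ {0, 2}; with 0 ≤ l_f ≤ n_f−1 = 5, the allowed l_f values are {0, 2}.
For l_f = 0: m_f ∈ {m_i−1, m_i, m_i+1} ∩ [−0, 0] = {0} → 1 state.
For l_f = 2: m_f ∈ {m_i−1, m_i, m_i+1} ∩ [−2, 2] = {-1, 0, 1} → 3 states.
Total: 4.

4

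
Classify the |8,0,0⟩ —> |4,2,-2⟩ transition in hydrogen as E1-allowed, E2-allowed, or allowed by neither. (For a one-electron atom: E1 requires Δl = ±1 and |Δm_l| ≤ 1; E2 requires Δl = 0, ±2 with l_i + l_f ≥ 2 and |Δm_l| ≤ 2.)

E2

Δl = 2 − 0 = +2; l_i + l_f = 2.
Δm_l = -2.
E1 (Δl = ±1, |Δm_l| ≤ 1): not satisfied.
E2 (Δl = 0,±2, l_i+l_f ≥ 2, |Δm_l| ≤ 2): satisfied.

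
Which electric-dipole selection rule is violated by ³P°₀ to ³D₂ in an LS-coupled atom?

Initial level: S=1, L=1, J=0, parity odd. Final level: S=1, L=2, J=2, parity even.
Parity must change: odd → even — ok.
ΔS = 0: S: 1 → 1 — ok.
ΔL = 0, ±1 (not L=0↔0): L: 1 → 2, ΔL = +1 — ok.
ΔJ = 0, ±1 (not J=0↔0): J: 0 → 2, ΔJ = +2 — fails.

the ΔJ = 0, ±1 rule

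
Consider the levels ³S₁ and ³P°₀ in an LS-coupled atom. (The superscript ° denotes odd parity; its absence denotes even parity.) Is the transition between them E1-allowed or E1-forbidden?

Reading off the term symbols: S 1→1, L 0→1, J 1→0, parity even→odd.
Parity must change: even → odd — ✓.
ΔS = 0: S: 1 → 1 — ✓.
ΔL = 0, ±1 (not L=0↔0): L: 0 → 1, ΔL = +1 — ✓.
ΔJ = 0, ±1 (not J=0↔0): J: 1 → 0, ΔJ = -1 — ✓.
All four E1 rules are satisfied.

allowed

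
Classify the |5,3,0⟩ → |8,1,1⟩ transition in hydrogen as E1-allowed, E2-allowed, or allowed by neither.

Δl = 1 − 3 = -2; l_i + l_f = 4.
Δm_l = +1.
E1 (Δl = ±1, |Δm_l| ≤ 1): not satisfied.
E2 (Δl = 0,±2, l_i+l_f ≥ 2, |Δm_l| ≤ 2): satisfied.

E2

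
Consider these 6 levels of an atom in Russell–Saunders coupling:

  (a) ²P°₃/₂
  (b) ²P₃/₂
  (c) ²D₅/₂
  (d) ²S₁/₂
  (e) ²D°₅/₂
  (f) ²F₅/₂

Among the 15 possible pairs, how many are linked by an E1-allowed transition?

6

(a)–(b): allowed.
(a)–(c): allowed.
(a)–(d): allowed.
(a)–(e): forbidden (parity).
(a)–(f): forbidden (ΔL).
(b)–(c): forbidden (parity).
(b)–(d): forbidden (parity).
(b)–(e): allowed.
(b)–(f): forbidden (parity, ΔL).
(c)–(d): forbidden (parity, ΔL, ΔJ).
(c)–(e): allowed.
(c)–(f): forbidden (parity).
(d)–(e): forbidden (ΔL, ΔJ).
(d)–(f): forbidden (parity, ΔL, ΔJ).
(e)–(f): allowed.
Allowed pairs: 6 of 15.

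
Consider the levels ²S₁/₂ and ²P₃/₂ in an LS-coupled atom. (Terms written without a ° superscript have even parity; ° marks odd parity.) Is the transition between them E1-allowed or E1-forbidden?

forbidden

Parity must change: even → even — ✗.
ΔS = 0: S: 1/2 → 1/2 — ✓.
ΔL = 0, ±1 (not L=0↔0): L: 0 → 1, ΔL = +1 — ✓.
ΔJ = 0, ±1 (not J=0↔0): J: 1/2 → 3/2, ΔJ = +1 — ✓.
Rule(s) violated: parity.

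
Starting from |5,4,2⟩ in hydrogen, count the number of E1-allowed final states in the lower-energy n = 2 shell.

0

E1 requires l_f ∈ {3, 5}, but neither lies in [0, 1], so no final state is reachable.
Total: 0.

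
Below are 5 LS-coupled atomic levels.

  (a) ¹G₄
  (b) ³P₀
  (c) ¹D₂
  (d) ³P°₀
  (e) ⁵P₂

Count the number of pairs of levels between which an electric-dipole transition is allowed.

0

(a)–(b): forbidden (parity, ΔS, ΔL, ΔJ).
(a)–(c): forbidden (parity, ΔL, ΔJ).
(a)–(d): forbidden (ΔS, ΔL, ΔJ).
(a)–(e): forbidden (parity, ΔS, ΔL, ΔJ).
(b)–(c): forbidden (parity, ΔS, ΔJ).
(b)–(d): forbidden (ΔJ).
(b)–(e): forbidden (parity, ΔS, ΔJ).
(c)–(d): forbidden (ΔS, ΔJ).
(c)–(e): forbidden (parity, ΔS).
(d)–(e): forbidden (ΔS, ΔJ).
Allowed pairs: 0 of 10.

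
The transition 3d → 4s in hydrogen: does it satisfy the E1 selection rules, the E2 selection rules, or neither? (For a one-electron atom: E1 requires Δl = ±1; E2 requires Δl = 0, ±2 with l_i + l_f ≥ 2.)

E2

Δl = 0 − 2 = -2; l_i + l_f = 2.
E1 (Δl = ±1): not satisfied.
E2 (Δl = 0,±2, l_i+l_f ≥ 2): satisfied.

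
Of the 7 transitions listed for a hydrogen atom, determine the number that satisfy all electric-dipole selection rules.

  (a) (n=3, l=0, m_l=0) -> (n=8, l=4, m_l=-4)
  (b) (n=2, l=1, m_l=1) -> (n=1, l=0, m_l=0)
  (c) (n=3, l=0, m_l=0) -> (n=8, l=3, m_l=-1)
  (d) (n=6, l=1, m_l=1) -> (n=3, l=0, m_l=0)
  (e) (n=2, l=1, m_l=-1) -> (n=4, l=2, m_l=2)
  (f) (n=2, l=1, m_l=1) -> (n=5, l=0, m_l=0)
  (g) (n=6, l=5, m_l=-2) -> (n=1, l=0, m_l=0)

(a) forbidden — Δl = +4 (E1 requires Δl = ±1); Δm_l = -4 (E1 requires Δm_l = 0, ±1)
(b) allowed
(c) forbidden — Δl = +3 (E1 requires Δl = ±1)
(d) allowed
(e) forbidden — Δm_l = +3 (E1 requires Δm_l = 0, ±1)
(f) allowed
(g) forbidden — Δl = -5 (E1 requires Δl = ±1); Δm_l = +2 (E1 requires Δm_l = 0, ±1)
Total allowed: 3 of 7.

3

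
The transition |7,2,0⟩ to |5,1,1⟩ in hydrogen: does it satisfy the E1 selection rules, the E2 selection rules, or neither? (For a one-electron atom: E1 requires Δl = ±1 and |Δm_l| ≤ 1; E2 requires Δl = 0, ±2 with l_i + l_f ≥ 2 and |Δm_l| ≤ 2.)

Δl = 1 − 2 = -1; l_i + l_f = 3.
Δm_l = +1.
E1 (Δl = ±1, |Δm_l| ≤ 1): satisfied.
E2 (Δl = 0,±2, l_i+l_f ≥ 2, |Δm_l| ≤ 2): not satisfied.

E1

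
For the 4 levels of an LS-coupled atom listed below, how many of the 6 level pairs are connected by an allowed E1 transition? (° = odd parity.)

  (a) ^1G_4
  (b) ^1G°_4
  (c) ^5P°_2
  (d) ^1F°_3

(a)–(b): allowed.
(a)–(c): forbidden (ΔS, ΔL, ΔJ).
(a)–(d): allowed.
(b)–(c): forbidden (parity, ΔS, ΔL, ΔJ).
(b)–(d): forbidden (parity).
(c)–(d): forbidden (parity, ΔS, ΔL).
Allowed pairs: 2 of 6.

2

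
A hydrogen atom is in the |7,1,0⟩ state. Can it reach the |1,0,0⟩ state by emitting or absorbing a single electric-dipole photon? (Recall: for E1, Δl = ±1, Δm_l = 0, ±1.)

allowed

l: 1 → 0 (Δl = -1). Δl = ±1 passes.
m_l: 0 → 0 (Δm_l = +0). |Δm_l| ≤ 1 passes.
All E1 selection rules are satisfied.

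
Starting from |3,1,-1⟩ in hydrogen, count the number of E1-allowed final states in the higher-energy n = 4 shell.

4

E1 requires Δl = ±1, so l_f ∈ {0, 2}; with 0 ≤ l_f ≤ n_f−1 = 3, the allowed l_f values are {0, 2}.
For l_f = 0: m_f ∈ {m_i−1, m_i, m_i+1} ∩ [−0, 0] = {0} → 1 state.
For l_f = 2: m_f ∈ {m_i−1, m_i, m_i+1} ∩ [−2, 2] = {-2, -1, 0} → 3 states.
Total: 4.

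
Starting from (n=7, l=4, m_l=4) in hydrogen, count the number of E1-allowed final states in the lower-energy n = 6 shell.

E1 requires Δl = ±1, so l_f ∈ {3, 5}; with 0 ≤ l_f ≤ n_f−1 = 5, the allowed l_f values are {3, 5}.
For l_f = 3: m_f ∈ {m_i−1, m_i, m_i+1} ∩ [−3, 3] = {3} → 1 state.
For l_f = 5: m_f ∈ {m_i−1, m_i, m_i+1} ∩ [−5, 5] = {3, 4, 5} → 3 states.
Total: 4.

4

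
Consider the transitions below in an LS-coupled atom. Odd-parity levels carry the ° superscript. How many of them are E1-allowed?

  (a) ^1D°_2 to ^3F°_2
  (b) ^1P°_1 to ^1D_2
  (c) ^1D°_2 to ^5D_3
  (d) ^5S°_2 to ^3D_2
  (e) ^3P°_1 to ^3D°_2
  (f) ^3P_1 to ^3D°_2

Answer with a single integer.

2

(a) forbidden (parity, ΔS fail)
(b) allowed
(c) forbidden (ΔS fails)
(d) forbidden (ΔS, ΔL fail)
(e) forbidden (parity fails)
(f) allowed
Total allowed: 2 of 6.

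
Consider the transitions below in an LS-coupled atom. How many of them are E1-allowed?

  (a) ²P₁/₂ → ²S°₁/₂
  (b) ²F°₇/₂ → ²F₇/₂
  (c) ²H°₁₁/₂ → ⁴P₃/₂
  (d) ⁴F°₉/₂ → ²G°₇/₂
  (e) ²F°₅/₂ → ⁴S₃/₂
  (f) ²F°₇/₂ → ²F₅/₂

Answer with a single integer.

3

(a) allowed
(b) allowed
(c) forbidden (ΔS, ΔL, ΔJ fail)
(d) forbidden (parity, ΔS fail)
(e) forbidden (ΔS, ΔL fail)
(f) allowed
Total allowed: 3 of 6.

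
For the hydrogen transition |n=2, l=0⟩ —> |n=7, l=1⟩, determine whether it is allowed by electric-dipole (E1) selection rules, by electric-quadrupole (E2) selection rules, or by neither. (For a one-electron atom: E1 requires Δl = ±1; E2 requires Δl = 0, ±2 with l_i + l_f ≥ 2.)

E1

Δl = 1 − 0 = +1; l_i + l_f = 1.
E1 (Δl = ±1): satisfied.
E2 (Δl = 0,±2, l_i+l_f ≥ 2): not satisfied.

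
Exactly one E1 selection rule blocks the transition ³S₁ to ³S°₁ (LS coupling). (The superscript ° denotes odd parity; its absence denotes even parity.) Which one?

the L=0 ↔ L=0 exclusion

Initial level: S=1, L=0, J=1, parity even. Final level: S=1, L=0, J=1, parity odd.
Parity must change: even → odd — satisfied.
ΔS = 0: S: 1 → 1 — satisfied.
ΔL = 0, ±1 (not L=0↔0): L: 0 → 0, ΔL = +0 — violated.
ΔJ = 0, ±1 (not J=0↔0): J: 1 → 1, ΔJ = +0 — satisfied.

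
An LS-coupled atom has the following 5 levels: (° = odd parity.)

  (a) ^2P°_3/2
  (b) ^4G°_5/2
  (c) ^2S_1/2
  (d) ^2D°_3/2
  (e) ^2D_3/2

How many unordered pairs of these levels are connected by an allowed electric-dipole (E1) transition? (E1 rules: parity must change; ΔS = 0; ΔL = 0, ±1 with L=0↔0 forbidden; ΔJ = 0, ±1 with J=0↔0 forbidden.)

3

(a)–(b): forbidden (parity, ΔS, ΔL).
(a)–(c): allowed.
(a)–(d): forbidden (parity).
(a)–(e): allowed.
(b)–(c): forbidden (ΔS, ΔL, ΔJ).
(b)–(d): forbidden (parity, ΔS, ΔL).
(b)–(e): forbidden (ΔS, ΔL).
(c)–(d): forbidden (ΔL).
(c)–(e): forbidden (parity, ΔL).
(d)–(e): allowed.
Allowed pairs: 3 of 10.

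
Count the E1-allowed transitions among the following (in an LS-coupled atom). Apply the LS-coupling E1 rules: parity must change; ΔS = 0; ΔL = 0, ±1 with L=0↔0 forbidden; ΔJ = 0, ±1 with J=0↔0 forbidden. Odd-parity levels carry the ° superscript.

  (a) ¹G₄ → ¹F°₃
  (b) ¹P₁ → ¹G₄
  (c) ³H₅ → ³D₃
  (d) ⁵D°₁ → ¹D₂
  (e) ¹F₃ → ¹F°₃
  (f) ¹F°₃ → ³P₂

2

(a) allowed
(b) forbidden (parity, ΔL, ΔJ fail)
(c) forbidden (parity, ΔL, ΔJ fail)
(d) forbidden (ΔS fails)
(e) allowed
(f) forbidden (ΔS, ΔL fail)
Total allowed: 2 of 6.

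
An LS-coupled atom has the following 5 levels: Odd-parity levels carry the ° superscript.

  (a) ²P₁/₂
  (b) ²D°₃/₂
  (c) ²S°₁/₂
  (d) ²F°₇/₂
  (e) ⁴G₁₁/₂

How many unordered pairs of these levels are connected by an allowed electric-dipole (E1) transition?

(a)–(b): allowed.
(a)–(c): allowed.
(a)–(d): forbidden (ΔL, ΔJ).
(a)–(e): forbidden (parity, ΔS, ΔL, ΔJ).
(b)–(c): forbidden (parity, ΔL).
(b)–(d): forbidden (parity, ΔJ).
(b)–(e): forbidden (ΔS, ΔL, ΔJ).
(c)–(d): forbidden (parity, ΔL, ΔJ).
(c)–(e): forbidden (ΔS, ΔL, ΔJ).
(d)–(e): forbidden (ΔS, ΔJ).
Allowed pairs: 2 of 10.

2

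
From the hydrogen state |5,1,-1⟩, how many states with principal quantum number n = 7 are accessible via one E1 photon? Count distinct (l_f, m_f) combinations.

4

E1 requires Δl = ±1, so l_f ∈ {0, 2}; with 0 ≤ l_f ≤ n_f−1 = 6, the allowed l_f values are {0, 2}.
For l_f = 0: m_f ∈ {m_i−1, m_i, m_i+1} ∩ [−0, 0] = {0} → 1 state.
For l_f = 2: m_f ∈ {m_i−1, m_i, m_i+1} ∩ [−2, 2] = {-2, -1, 0} → 3 states.
Total: 4.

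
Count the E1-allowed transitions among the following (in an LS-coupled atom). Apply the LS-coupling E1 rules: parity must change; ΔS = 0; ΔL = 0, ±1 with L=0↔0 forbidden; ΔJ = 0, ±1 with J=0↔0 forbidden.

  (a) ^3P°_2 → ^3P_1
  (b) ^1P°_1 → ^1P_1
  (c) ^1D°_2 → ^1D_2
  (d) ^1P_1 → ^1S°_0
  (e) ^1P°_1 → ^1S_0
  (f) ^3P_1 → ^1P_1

5

(a) allowed
(b) allowed
(c) allowed
(d) allowed
(e) allowed
(f) forbidden (parity, ΔS fail)
Total allowed: 5 of 6.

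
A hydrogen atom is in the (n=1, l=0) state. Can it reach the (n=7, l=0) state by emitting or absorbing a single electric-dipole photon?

l: 0 → 0 (Δl = +0). Δl = ±1 ✗.
The transition is electric-dipole forbidden.

forbidden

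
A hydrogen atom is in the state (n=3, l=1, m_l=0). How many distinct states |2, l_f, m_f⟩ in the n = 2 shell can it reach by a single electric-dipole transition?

1

E1 requires Δl = ±1, so l_f ∈ {0, 2}; with 0 ≤ l_f ≤ n_f−1 = 1, the allowed l_f values are {0}.
For l_f = 0: m_f ∈ {m_i−1, m_i, m_i+1} ∩ [−0, 0] = {0} → 1 state.
Total: 1.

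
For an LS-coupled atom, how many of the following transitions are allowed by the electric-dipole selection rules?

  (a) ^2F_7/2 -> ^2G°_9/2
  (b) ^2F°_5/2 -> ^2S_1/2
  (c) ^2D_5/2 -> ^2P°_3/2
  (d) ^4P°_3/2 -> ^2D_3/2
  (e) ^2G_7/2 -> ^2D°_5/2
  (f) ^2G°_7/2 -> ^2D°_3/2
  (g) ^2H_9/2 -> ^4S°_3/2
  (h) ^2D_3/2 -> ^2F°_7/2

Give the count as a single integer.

(a) allowed
(b) forbidden (ΔL, ΔJ fail)
(c) allowed
(d) forbidden (ΔS fails)
(e) forbidden (ΔL fails)
(f) forbidden (parity, ΔL, ΔJ fail)
(g) forbidden (ΔS, ΔL, ΔJ fail)
(h) forbidden (ΔJ fails)
Total allowed: 2 of 8.

2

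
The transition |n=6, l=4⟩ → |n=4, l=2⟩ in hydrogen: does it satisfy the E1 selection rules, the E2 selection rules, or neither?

Δl = 2 − 4 = -2; l_i + l_f = 6.
E1 (Δl = ±1): not satisfied.
E2 (Δl = 0,±2, l_i+l_f ≥ 2): satisfied.

E2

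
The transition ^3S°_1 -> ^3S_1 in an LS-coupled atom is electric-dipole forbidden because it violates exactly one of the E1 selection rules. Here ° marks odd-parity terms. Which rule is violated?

Parity must change: odd → even — passes.
ΔJ = 0, ±1 (not J=0↔0): J: 1 → 1, ΔJ = +0 — passes.
ΔL = 0, ±1 (not L=0↔0): L: 0 → 0, ΔL = +0 — fails.
ΔS = 0: S: 1 → 1 — passes.

the L=0 ↔ L=0 exclusion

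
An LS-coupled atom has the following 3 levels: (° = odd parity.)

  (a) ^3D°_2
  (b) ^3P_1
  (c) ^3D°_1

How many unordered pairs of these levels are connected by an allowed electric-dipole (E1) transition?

2

(a)–(b): allowed.
(a)–(c): forbidden (parity).
(b)–(c): allowed.
Allowed pairs: 2 of 3.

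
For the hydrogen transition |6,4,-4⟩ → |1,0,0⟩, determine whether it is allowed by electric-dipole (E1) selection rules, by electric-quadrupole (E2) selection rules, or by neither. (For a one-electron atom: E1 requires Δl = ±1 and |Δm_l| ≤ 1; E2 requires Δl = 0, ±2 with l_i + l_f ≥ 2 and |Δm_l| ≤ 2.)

neither

Δl = 0 − 4 = -4; l_i + l_f = 4.
Δm_l = +4.
E1 (Δl = ±1, |Δm_l| ≤ 1): not satisfied.
E2 (Δl = 0,±2, l_i+l_f ≥ 2, |Δm_l| ≤ 2): not satisfied.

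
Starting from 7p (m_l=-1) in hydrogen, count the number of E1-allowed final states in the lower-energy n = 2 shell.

E1 requires Δl = ±1, so l_f ∈ {0, 2}; with 0 ≤ l_f ≤ n_f−1 = 1, the allowed l_f values are {0}.
For l_f = 0: m_f ∈ {m_i−1, m_i, m_i+1} ∩ [−0, 0] = {0} → 1 state.
Total: 1.

1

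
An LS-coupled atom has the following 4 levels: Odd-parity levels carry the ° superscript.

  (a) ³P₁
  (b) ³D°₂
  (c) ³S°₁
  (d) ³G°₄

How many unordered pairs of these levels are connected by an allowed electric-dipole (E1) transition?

2

(a)–(b): allowed.
(a)–(c): allowed.
(a)–(d): forbidden (ΔL, ΔJ).
(b)–(c): forbidden (parity, ΔL).
(b)–(d): forbidden (parity, ΔL, ΔJ).
(c)–(d): forbidden (parity, ΔL, ΔJ).
Allowed pairs: 2 of 6.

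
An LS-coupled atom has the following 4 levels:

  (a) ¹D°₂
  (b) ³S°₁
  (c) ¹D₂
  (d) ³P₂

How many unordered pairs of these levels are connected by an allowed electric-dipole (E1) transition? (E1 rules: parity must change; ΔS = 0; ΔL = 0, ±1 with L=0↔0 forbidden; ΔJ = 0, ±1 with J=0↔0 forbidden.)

2

(a)–(b): forbidden (parity, ΔS, ΔL).
(a)–(c): allowed.
(a)–(d): forbidden (ΔS).
(b)–(c): forbidden (ΔS, ΔL).
(b)–(d): allowed.
(c)–(d): forbidden (parity, ΔS).
Allowed pairs: 2 of 6.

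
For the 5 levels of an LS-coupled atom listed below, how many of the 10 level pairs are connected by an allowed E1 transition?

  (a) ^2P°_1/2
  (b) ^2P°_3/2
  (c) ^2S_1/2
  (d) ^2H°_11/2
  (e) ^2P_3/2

4

(a)–(b): forbidden (parity).
(a)–(c): allowed.
(a)–(d): forbidden (parity, ΔL, ΔJ).
(a)–(e): allowed.
(b)–(c): allowed.
(b)–(d): forbidden (parity, ΔL, ΔJ).
(b)–(e): allowed.
(c)–(d): forbidden (ΔL, ΔJ).
(c)–(e): forbidden (parity).
(d)–(e): forbidden (ΔL, ΔJ).
Allowed pairs: 4 of 10.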